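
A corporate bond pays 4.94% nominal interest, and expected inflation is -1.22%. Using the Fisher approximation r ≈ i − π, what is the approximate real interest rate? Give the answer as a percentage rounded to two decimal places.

6.16%

r ≈ i − π = 4.94% − (-1.22%) = 6.16%.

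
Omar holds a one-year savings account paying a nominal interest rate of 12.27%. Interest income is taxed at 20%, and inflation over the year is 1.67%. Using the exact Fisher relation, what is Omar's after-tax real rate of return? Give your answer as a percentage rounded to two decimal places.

After-tax nominal return = 12.27% × (1 − 0.2) = 9.8160%.
1 + r = 1.09816 / 1.01670 = 1.080122
After-tax real rate = 1.080122 − 1 → 8.01%.

8.01%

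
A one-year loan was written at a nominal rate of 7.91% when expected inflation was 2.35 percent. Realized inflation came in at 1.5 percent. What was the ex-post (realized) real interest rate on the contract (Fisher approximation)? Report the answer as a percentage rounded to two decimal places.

Ex-post: 7.91% − 1.5% = 6.410%
So the realized real rate is 6.41%.

6.41%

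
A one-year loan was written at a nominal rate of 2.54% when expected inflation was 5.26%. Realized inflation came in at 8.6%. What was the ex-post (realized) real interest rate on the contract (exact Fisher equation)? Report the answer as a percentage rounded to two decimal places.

-5.58%

Ex-post: (1 + 0.0254)/(1 + 0.0860) − 1 = -5.5801%
So the realized real rate is -5.58%.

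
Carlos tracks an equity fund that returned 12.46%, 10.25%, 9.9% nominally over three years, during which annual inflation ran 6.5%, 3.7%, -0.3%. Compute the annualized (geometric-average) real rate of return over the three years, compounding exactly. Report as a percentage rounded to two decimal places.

Nominal growth factor = 1.1246 × 1.1025 × 1.0990 = 1.36261878
Price-level growth factor = 1.0650 × 1.0370 × 0.9970 = 1.10109179
Real growth factor = 1.36261878 / 1.10109179 = 1.23751607
Annualized real rate = 1.23751607^(1/3) − 1 = 7.3619% → 7.36%.

7.36%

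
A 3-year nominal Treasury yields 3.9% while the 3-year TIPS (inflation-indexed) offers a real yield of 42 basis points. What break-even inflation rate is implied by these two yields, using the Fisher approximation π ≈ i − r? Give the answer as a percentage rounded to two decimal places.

3.48%

π ≈ i − r = 3.9% − 0.42% → 3.48%.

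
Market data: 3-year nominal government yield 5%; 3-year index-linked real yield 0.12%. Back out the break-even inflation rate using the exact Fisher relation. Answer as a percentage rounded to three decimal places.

(1 + π) = (1 + i)/(1 + r) = 1.05000 / 1.00120 = 1.048742
Break-even inflation = 1.048742 − 1 → 4.874%.

4.874%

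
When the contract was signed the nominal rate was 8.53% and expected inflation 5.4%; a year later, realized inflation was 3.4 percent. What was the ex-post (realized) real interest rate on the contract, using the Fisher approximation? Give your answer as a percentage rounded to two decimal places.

Ex-post: 8.53% − 3.4% = 5.130%
So the realized real rate is 5.13%.

5.13%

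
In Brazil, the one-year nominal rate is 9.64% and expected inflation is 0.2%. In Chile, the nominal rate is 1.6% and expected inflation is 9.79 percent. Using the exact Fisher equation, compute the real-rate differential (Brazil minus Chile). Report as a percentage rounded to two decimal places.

16.88%

Brazil: (1 + 0.0964)/(1 + 0.0020) − 1 = 9.4212%
Chile: (1 + 0.0160)/(1 + 0.0979) − 1 = -7.4597%
Differential = 9.4212% − (-7.4597%) = 16.8809% → 16.88%.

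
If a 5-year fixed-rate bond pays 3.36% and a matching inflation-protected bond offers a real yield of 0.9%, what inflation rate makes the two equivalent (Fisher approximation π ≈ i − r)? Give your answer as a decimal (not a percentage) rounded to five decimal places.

π ≈ i − r = 3.36% − 0.9% → 0.02460.

0.02460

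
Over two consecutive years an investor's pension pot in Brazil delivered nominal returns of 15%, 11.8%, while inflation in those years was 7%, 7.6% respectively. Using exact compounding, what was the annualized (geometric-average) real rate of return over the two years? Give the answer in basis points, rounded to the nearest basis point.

567 basis points

Compound the nominal returns: 1.1500 × 1.1180 = 1.28570000.
Compound inflation: 1.0700 × 1.0760 = 1.15132000.
Deflate: 1.28570000 / 1.15132000 = 1.11671820.
Annualized real rate = 1.11671820^(1/2) − 1 = 5.6749% → 567 basis points.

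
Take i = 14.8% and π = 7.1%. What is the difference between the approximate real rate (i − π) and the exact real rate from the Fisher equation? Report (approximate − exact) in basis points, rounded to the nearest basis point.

Approximate: r ≈ 14.800% − 7.100% = 7.7000%
Exact: (1 + 0.1480)/(1 + 0.0710) − 1 = 7.1895%
Error = 7.7000% − 7.1895% = 0.5105% → 51 basis points.

51 basis points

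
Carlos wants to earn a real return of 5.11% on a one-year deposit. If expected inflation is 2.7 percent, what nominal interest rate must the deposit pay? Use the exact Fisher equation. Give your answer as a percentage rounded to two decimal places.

(1 + i) = (1 + r)(1 + π) = 1.05110 × 1.02700 = 1.0794797
i = 1.0794797 − 1, so the required nominal rate is 7.95%.

7.95%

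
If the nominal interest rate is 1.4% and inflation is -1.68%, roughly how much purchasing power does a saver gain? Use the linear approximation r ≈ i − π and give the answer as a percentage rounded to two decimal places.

3.08%

r ≈ i − π = 1.4% − (-1.68%) = 3.08%.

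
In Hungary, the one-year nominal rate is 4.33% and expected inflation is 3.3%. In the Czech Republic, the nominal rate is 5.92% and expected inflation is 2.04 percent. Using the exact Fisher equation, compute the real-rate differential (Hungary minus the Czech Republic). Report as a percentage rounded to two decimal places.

Hungary: (1 + 0.0433)/(1 + 0.0330) − 1 = 0.9971%
The Czech Republic: (1 + 0.0592)/(1 + 0.0204) − 1 = 3.8024%
Differential = 0.9971% − 3.8024% = -2.8053% → -2.81%.

-2.81%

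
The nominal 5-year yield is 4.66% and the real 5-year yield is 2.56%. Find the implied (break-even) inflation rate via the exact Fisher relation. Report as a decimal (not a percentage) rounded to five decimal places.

(1 + π) = (1 + i)/(1 + r) = 1.04660 / 1.02560 = 1.020476
Break-even inflation = 1.020476 − 1 → 0.02048.

0.02048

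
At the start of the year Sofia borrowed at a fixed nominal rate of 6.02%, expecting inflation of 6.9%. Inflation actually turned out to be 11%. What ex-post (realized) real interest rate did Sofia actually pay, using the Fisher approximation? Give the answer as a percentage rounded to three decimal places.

Ex-post: 6.02% − 11% = -4.980%
So the realized real rate is -4.980%.

-4.980%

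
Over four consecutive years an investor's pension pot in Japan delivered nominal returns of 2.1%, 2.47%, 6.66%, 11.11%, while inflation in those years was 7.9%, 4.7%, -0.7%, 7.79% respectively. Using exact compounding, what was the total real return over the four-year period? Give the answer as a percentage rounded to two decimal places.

Compound the nominal returns: 1.0210 × 1.0247 × 1.0666 × 1.1111 = 1.239873.
Compound inflation: 1.0790 × 1.0470 × 0.9930 × 1.0779 = 1.209194.
Deflate: 1.239873 / 1.209194 = 1.025372.
Total real return = 1.025372 − 1 → 2.54%.

2.54%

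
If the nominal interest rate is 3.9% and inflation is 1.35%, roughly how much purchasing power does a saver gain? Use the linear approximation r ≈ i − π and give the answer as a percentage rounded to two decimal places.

r ≈ i − π = 3.9% − 1.35% = 2.55%.

2.55%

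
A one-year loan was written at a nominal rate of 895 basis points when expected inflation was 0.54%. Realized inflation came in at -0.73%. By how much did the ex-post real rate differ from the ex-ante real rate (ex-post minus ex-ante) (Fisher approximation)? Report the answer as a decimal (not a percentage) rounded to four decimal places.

0.0127

Ex-ante: 8.95% − 0.54% = 8.410%
Ex-post: 8.95% − (-0.73%) = 9.680%
Difference (ex-post − ex-ante) = 1.2700% → 0.0127.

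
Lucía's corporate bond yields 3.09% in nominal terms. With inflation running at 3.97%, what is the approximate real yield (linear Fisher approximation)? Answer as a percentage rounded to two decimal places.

-0.88%

r ≈ i − π = 3.09% − 3.97% = -0.88%.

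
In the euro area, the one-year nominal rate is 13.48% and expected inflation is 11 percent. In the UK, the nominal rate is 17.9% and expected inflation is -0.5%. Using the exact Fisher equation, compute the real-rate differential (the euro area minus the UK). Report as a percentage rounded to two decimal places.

The euro area: (1 + 0.1348)/(1 + 0.1100) − 1 = 2.2342%
The UK: (1 + 0.1790)/(1 − 0.0050) − 1 = 18.4925%
Differential = 2.2342% − 18.4925% = -16.2582% → -16.26%.

-16.26%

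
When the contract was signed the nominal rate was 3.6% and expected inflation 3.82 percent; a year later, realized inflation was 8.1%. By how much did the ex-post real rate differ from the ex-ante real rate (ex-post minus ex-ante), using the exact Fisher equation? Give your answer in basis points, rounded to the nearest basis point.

Ex-ante: (1 + 0.0360)/(1 + 0.0382) − 1 = -0.2119%
Ex-post: (1 + 0.0360)/(1 + 0.0810) − 1 = -4.1628%
Difference (ex-post − ex-ante) = -3.9509% → -395 basis points.

-395 basis points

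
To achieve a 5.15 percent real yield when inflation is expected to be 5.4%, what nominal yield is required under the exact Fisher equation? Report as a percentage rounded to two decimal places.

10.83%

(1 + i) = (1 + r)(1 + π) = 1.05150 × 1.05400 = 1.108281
i = 1.108281 − 1, so the required nominal rate is 10.83%.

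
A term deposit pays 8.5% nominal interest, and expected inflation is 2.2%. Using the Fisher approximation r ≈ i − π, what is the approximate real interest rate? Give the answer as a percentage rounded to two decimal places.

r ≈ i − π = 8.5% − 2.2% = 6.30%.

6.30%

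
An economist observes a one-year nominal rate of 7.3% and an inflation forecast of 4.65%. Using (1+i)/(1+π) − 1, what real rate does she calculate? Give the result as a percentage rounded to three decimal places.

1 + r = 1.07300 / 1.04650 = 1.025323
r = 1.025323 − 1 = 2.5323%, i.e. 2.532%.

2.532%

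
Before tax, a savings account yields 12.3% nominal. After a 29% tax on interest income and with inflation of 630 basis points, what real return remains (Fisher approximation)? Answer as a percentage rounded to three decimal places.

After-tax nominal return = 12.3% × (1 − 0.29) = 8.7330%.
r ≈ 8.7330% − 6.3% → 2.433%.

2.433%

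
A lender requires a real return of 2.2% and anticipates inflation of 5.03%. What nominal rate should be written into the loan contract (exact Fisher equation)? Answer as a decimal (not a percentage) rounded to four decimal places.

(1 + i) = (1 + r)(1 + π) = 1.02200 × 1.05030 = 1.0734066
i = 1.0734066 − 1, so the required nominal rate is 0.0734.

0.0734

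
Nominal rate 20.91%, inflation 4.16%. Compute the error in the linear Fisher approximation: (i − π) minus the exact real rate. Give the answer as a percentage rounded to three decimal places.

0.669%

Approximate: r ≈ 20.910% − 4.160% = 16.7500%
Exact: (1 + 0.2091)/(1 + 0.0416) − 1 = 16.0810%
Error = 16.7500% − 16.0810% = 0.6690% → 0.669%.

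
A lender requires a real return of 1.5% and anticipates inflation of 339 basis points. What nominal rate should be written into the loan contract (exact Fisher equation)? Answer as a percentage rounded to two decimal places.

(1 + i) = (1 + r)(1 + π) = 1.01500 × 1.03390 = 1.0494085
i = 1.0494085 − 1, so the required nominal rate is 4.94%.

4.94%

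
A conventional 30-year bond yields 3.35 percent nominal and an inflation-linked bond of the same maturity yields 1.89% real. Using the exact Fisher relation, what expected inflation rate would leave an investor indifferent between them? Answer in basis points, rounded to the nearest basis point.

(1 + π) = (1 + i)/(1 + r) = 1.03350 / 1.01890 = 1.014329
Break-even inflation = 1.014329 − 1 → 143 basis points.

143 basis points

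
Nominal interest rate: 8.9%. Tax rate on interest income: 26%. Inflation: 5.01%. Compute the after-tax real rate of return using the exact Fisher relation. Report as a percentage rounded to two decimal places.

1.50%

After-tax nominal return = 8.9% × (1 − 0.26) = 6.5860%.
1 + r = 1.06586 / 1.05010 = 1.015008
After-tax real rate = 1.015008 − 1 → 1.50%.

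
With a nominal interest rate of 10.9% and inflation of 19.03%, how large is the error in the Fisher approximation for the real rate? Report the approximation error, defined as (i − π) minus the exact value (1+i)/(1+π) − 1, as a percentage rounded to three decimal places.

-1.300%

Approximate: r ≈ 10.900% − 19.030% = -8.1300%
Exact: (1 + 0.1090)/(1 + 0.1903) − 1 = -6.8302%
Error = -8.1300% − (-6.8302%) = -1.2998% → -1.300%.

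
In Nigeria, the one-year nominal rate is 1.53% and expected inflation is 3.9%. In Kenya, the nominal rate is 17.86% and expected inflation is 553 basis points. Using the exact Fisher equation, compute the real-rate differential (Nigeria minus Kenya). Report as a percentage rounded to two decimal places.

Nigeria: (1 + 0.0153)/(1 + 0.0390) − 1 = -2.2810%
Kenya: (1 + 0.1786)/(1 + 0.0553) − 1 = 11.6839%
Differential = -2.2810% − 11.6839% = -13.9649% → -13.96%.

-13.96%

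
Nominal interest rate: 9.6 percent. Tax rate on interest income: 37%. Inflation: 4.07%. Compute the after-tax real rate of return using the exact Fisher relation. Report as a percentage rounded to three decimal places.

1.901%

After-tax nominal return = 9.6% × (1 − 0.37) = 6.0480%.
1 + r = 1.06048 / 1.04070 = 1.019006
After-tax real rate = 1.019006 − 1 → 1.901%.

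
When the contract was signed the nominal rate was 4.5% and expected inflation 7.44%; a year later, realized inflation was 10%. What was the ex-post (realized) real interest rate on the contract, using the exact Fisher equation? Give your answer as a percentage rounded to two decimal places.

-5.00%

Ex-post: (1 + 0.0450)/(1 + 0.1000) − 1 = -5.0000%
So the realized real rate is -5.00%.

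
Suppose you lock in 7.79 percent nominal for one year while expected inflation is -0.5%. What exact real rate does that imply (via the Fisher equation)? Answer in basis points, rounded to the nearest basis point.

By the Fisher equation, 1 + r = (1 + i)/(1 + π).
1 + r = 1.07790 / 0.99500 = 1.083317
r = 1.083317 − 1 = 8.3317%, i.e. 833 basis points.

833 basis points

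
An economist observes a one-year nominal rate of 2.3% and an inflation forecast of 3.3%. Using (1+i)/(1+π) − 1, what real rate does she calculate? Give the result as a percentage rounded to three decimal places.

By the Fisher relation, 1 + r = (1 + i)/(1 + π).
1 + r = 1.02300 / 1.03300 = 0.990319
r = 0.990319 − 1 = -0.9681%, i.e. -0.968%.

-0.968%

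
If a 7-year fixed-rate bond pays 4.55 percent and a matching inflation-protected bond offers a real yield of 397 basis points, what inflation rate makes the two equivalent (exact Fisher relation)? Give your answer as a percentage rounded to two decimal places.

0.56%

(1 + π) = (1 + i)/(1 + r) = 1.04550 / 1.03970 = 1.005579
Break-even inflation = 1.005579 − 1 → 0.56%.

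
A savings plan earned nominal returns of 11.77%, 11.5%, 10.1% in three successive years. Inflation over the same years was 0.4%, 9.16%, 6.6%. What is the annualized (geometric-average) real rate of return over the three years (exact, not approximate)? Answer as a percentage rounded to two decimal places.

Nominal growth factor = 1.1177 × 1.1150 × 1.1010 = 1.37210529
Price-level growth factor = 1.0040 × 1.0916 × 1.0660 = 1.16830018
Real growth factor = 1.37210529 / 1.16830018 = 1.17444584
Annualized real rate = 1.17444584^(1/3) − 1 = 5.5061% → 5.51%.

5.51%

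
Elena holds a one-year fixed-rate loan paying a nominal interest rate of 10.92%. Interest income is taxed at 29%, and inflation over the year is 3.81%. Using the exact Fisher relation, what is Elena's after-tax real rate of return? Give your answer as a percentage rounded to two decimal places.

After-tax nominal return = 10.92% × (1 − 0.29) = 7.7532%.
1 + r = 1.077532 / 1.03810 = 1.037985
After-tax real rate = 1.037985 − 1 → 3.80%.

3.80%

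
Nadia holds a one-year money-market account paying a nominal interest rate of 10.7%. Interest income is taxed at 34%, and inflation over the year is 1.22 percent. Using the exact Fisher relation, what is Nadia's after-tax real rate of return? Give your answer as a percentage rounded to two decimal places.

After-tax nominal return = 10.7% × (1 − 0.34) = 7.0620%.
1 + r = 1.07062 / 1.01220 = 1.057716
After-tax real rate = 1.057716 − 1 → 5.77%.

5.77%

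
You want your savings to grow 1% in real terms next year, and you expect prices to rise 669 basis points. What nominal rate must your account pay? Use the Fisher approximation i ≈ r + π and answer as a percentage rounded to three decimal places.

i ≈ r + π = 1% + 6.69% = 7.690%.

7.690%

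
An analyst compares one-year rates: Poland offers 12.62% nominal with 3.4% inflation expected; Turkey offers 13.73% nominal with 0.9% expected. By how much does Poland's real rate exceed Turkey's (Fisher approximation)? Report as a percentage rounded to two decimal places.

-3.61%

Poland: 12.62% − 3.4% = 9.220%
Turkey: 13.73% − 0.9% = 12.830%
Differential = -3.610% → -3.61%.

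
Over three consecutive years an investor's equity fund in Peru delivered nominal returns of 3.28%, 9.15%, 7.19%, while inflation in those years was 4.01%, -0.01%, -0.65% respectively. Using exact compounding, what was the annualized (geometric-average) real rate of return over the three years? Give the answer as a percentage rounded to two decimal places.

5.36%

Compound the nominal returns: 1.0328 × 1.0915 × 1.0719 = 1.20835416.
Compound inflation: 1.0401 × 0.9999 × 0.9935 = 1.03323602.
Deflate: 1.20835416 / 1.03323602 = 1.16948513.
Annualized real rate = 1.16948513^(1/3) − 1 = 5.3574% → 5.36%.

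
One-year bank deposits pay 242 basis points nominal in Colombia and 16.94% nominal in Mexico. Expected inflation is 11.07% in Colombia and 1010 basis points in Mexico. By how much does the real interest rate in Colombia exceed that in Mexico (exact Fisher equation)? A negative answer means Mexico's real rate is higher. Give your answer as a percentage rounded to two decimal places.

Colombia: (1 + 0.0242)/(1 + 0.1107) − 1 = -7.7879%
Mexico: (1 + 0.1694)/(1 + 0.1010) − 1 = 6.2125%
Differential = -7.7879% − 6.2125% = -14.0004% → -14.00%.

-14.00%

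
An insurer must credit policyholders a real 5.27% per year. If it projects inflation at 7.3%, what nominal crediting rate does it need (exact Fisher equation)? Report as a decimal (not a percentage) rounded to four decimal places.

0.1295

(1 + i) = (1 + r)(1 + π) = 1.05270 × 1.07300 = 1.1295471
i = 1.1295471 − 1, so the required nominal rate is 0.1295.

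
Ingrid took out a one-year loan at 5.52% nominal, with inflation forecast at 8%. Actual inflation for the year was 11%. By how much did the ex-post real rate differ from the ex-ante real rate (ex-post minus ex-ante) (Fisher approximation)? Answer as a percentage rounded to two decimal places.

-3.00%

Ex-ante: 5.52% − 8% = -2.480%
Ex-post: 5.52% − 11% = -5.480%
Difference (ex-post − ex-ante) = -3.0000% → -3.00%.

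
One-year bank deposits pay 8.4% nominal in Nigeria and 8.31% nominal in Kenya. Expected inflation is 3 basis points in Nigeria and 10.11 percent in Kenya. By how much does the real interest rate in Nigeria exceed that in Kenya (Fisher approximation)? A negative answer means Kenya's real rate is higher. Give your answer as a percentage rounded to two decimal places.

10.17%

Nigeria: 8.4% − 0.03% = 8.370%
Kenya: 8.31% − 10.11% = -1.800%
Differential = 10.170% → 10.17%.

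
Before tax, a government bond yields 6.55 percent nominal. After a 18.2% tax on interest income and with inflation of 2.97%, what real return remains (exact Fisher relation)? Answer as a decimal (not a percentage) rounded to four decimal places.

After-tax nominal return = 6.55% × (1 − 0.182) = 5.3579%.
1 + r = 1.053579 / 1.02970 = 1.023190
After-tax real rate = 1.023190 − 1 → 0.0232.

0.0232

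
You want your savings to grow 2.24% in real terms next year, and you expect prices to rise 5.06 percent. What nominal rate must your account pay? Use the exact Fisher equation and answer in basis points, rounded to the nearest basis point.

741 basis points

(1 + i) = (1 + r)(1 + π) = 1.02240 × 1.05060 = 1.07413344
i = 1.07413344 − 1, so the required nominal rate is 741 basis points.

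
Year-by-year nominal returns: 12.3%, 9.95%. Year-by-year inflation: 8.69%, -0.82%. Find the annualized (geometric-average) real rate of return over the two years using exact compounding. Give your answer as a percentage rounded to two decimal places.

7.02%

Nominal growth factor = 1.1230 × 1.0995 = 1.23473850
Price-level growth factor = 1.0869 × 0.9918 = 1.07798742
Real growth factor = 1.23473850 / 1.07798742 = 1.14541086
Annualized real rate = 1.14541086^(1/2) − 1 = 7.0239% → 7.02%.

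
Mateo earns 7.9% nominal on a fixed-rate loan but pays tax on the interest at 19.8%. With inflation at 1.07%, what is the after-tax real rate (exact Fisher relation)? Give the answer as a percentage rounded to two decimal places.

After-tax nominal return = 7.9% × (1 − 0.198) = 6.3358%.
1 + r = 1.063358 / 1.01070 = 1.052101
After-tax real rate = 1.052101 − 1 → 5.21%.

5.21%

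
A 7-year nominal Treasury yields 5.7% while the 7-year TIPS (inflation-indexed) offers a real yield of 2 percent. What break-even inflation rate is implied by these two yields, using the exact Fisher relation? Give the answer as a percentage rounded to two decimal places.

3.63%

(1 + π) = (1 + i)/(1 + r) = 1.05700 / 1.02000 = 1.036275
Break-even inflation = 1.036275 − 1 → 3.63%.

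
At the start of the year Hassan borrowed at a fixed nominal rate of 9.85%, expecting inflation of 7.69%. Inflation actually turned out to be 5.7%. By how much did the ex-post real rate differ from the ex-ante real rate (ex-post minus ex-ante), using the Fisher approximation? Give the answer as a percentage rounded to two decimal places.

1.99%

Ex-ante: 9.85% − 7.69% = 2.160%
Ex-post: 9.85% − 5.7% = 4.150%
Difference (ex-post − ex-ante) = 1.9900% → 1.99%.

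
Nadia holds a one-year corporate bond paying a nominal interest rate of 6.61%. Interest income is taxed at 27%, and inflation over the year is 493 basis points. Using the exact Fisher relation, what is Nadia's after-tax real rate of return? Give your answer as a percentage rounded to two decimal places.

-0.10%

After-tax nominal return = 6.61% × (1 − 0.27) = 4.8253%.
1 + r = 1.048253 / 1.04930 = 0.999002
After-tax real rate = 0.999002 − 1 → -0.10%.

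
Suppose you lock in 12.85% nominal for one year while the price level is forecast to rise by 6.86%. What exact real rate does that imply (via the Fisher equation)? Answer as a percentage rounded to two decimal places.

5.61%

By the Fisher equation, 1 + r = (1 + i)/(1 + π).
1 + r = 1.12850 / 1.06860 = 1.056055
r = 1.056055 − 1 = 5.6055%, i.e. 5.61%.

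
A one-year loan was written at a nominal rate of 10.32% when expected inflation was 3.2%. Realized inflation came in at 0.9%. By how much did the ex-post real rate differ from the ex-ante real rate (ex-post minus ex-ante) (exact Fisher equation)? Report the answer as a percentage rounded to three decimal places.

2.437%

Ex-ante: (1 + 0.1032)/(1 + 0.0320) − 1 = 6.8992%
Ex-post: (1 + 0.1032)/(1 + 0.0090) − 1 = 9.3360%
Difference (ex-post − ex-ante) = 2.4368% → 2.437%.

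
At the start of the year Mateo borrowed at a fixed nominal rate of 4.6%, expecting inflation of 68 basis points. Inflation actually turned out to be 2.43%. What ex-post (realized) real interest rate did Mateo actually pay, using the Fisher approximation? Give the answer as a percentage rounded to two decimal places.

Ex-post: 4.6% − 2.43% = 2.170%
So the realized real rate is 2.17%.

2.17%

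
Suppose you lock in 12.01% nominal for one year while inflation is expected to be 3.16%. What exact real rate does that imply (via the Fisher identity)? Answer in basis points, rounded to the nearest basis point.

858 basis points

By the Fisher identity, 1 + r = (1 + i)/(1 + π).
1 + r = 1.12010 / 1.03160 = 1.085789
r = 1.085789 − 1 = 8.5789%, i.e. 858 basis points.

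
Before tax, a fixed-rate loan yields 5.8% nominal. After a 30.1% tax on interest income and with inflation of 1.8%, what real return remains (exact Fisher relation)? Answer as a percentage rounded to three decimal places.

2.214%

After-tax nominal return = 5.8% × (1 − 0.301) = 4.0542%.
1 + r = 1.040542 / 1.01800 = 1.022143
After-tax real rate = 1.022143 − 1 → 2.214%.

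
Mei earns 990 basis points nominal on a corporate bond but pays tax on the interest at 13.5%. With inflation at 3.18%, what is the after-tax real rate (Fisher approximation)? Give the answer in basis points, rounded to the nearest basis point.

538 basis points

After-tax nominal return = 9.9% × (1 − 0.135) = 8.5635%.
r ≈ 8.5635% − 3.18% → 538 basis points.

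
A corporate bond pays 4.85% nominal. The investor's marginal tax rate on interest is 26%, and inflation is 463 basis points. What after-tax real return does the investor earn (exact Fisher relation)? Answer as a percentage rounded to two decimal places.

-0.99%

After-tax nominal return = 4.85% × (1 − 0.26) = 3.5890%.
1 + r = 1.03589 / 1.04630 = 0.990051
After-tax real rate = 0.990051 − 1 → -0.99%.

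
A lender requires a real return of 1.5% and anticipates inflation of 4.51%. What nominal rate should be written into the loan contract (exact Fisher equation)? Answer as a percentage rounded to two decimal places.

(1 + i) = (1 + r)(1 + π) = 1.01500 × 1.04510 = 1.0607765
i = 1.0607765 − 1, so the required nominal rate is 6.08%.

6.08%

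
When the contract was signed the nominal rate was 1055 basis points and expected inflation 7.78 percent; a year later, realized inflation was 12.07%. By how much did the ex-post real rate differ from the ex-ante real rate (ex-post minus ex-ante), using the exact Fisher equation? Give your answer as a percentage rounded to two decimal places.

Ex-ante: (1 + 0.1055)/(1 + 0.0778) − 1 = 2.5701%
Ex-post: (1 + 0.1055)/(1 + 0.1207) − 1 = -1.3563%
Difference (ex-post − ex-ante) = -3.9263% → -3.93%.

-3.93%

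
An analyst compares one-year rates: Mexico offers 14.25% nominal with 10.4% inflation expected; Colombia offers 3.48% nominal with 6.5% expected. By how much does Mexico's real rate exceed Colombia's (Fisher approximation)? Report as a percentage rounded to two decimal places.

6.87%

Mexico: 14.25% − 10.4% = 3.850%
Colombia: 3.48% − 6.5% = -3.020%
Differential = 6.870% → 6.87%.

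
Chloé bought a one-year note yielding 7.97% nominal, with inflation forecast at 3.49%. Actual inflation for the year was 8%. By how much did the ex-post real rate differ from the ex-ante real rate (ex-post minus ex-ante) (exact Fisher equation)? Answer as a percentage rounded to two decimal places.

Ex-ante: (1 + 0.0797)/(1 + 0.0349) − 1 = 4.3289%
Ex-post: (1 + 0.0797)/(1 + 0.0800) − 1 = -0.0278%
Difference (ex-post − ex-ante) = -4.3567% → -4.36%.

-4.36%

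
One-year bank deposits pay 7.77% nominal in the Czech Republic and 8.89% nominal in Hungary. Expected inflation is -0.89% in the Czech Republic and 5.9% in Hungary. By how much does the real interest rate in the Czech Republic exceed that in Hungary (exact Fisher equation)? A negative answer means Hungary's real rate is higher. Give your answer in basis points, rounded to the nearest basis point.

The Czech Republic: (1 + 0.0777)/(1 − 0.0089) − 1 = 8.7378%
Hungary: (1 + 0.0889)/(1 + 0.0590) − 1 = 2.8234%
Differential = 8.7378% − 2.8234% = 5.9143% → 591 basis points.

591 basis points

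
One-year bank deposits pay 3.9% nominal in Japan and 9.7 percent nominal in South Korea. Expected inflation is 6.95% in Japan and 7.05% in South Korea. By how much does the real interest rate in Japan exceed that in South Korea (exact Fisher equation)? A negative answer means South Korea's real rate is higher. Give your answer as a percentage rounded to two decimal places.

Japan: (1 + 0.0390)/(1 + 0.0695) − 1 = -2.8518%
South Korea: (1 + 0.0970)/(1 + 0.0705) − 1 = 2.4755%
Differential = -2.8518% − 2.4755% = -5.3273% → -5.33%.

-5.33%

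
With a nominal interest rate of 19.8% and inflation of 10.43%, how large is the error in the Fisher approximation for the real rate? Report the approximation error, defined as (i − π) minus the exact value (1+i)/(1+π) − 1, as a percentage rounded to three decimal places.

Approximate: r ≈ 19.800% − 10.430% = 9.3700%
Exact: (1 + 0.1980)/(1 + 0.1043) − 1 = 8.4850%
Error = 9.3700% − 8.4850% = 0.8850% → 0.885%.

0.885%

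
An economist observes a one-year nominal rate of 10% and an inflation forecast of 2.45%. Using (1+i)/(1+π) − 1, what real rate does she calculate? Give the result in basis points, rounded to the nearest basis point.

By the Fisher equation, 1 + r = (1 + i)/(1 + π).
1 + r = 1.10000 / 1.02450 = 1.073694
r = 1.073694 − 1 = 7.3694%, i.e. 737 basis points.

737 basis points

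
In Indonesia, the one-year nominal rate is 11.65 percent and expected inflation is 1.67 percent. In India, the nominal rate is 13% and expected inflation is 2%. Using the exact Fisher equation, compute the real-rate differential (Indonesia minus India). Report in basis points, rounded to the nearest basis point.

-97 basis points

Indonesia: (1 + 0.1165)/(1 + 0.0167) − 1 = 9.8161%
India: (1 + 0.1300)/(1 + 0.0200) − 1 = 10.7843%
Differential = 9.8161% − 10.7843% = -0.9682% → -97 basis points.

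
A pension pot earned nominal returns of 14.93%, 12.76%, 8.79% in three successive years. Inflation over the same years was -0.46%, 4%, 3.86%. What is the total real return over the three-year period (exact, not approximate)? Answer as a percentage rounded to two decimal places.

31.13%

Nominal growth factor = 1.1493 × 1.1276 × 1.0879 = 1.409865
Price-level growth factor = 0.9954 × 1.0400 × 1.0386 = 1.075175
Real growth factor = 1.409865 / 1.075175 = 1.311288
Total real return = 1.311288 − 1 → 31.13%.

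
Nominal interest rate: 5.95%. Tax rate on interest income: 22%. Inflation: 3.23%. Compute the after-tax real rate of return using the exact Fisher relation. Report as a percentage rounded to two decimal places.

After-tax nominal return = 5.95% × (1 − 0.22) = 4.6410%.
1 + r = 1.04641 / 1.03230 = 1.013669
After-tax real rate = 1.013669 − 1 → 1.37%.

1.37%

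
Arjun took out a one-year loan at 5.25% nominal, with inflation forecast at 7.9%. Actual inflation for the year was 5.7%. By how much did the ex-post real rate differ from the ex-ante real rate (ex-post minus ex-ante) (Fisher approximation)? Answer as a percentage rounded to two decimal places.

Ex-ante: 5.25% − 7.9% = -2.650%
Ex-post: 5.25% − 5.7% = -0.450%
Difference (ex-post − ex-ante) = 2.2000% → 2.20%.

2.20%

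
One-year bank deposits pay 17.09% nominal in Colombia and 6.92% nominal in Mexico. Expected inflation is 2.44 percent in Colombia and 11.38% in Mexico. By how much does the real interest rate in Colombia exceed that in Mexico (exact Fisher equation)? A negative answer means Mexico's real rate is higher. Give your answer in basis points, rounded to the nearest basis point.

Colombia: (1 + 0.1709)/(1 + 0.0244) − 1 = 14.3011%
Mexico: (1 + 0.0692)/(1 + 0.1138) − 1 = -4.0043%
Differential = 14.3011% − (-4.0043%) = 18.3054% → 1831 basis points.

1831 basis points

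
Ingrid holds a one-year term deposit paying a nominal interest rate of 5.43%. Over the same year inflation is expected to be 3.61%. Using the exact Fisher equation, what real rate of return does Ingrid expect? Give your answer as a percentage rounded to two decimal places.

1.76%

1 + r = 1.05430 / 1.03610 = 1.017566
r = 1.017566 − 1 = 1.7566%, i.e. 1.76%.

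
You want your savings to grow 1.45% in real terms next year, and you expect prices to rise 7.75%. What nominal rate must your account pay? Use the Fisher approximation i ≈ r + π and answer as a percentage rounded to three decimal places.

9.200%

i ≈ r + π = 1.45% + 7.75% = 9.200%.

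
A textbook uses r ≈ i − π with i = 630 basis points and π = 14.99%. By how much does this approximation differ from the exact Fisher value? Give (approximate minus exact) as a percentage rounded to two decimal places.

Approximate: r ≈ 6.300% − 14.990% = -8.6900%
Exact: (1 + 0.0630)/(1 + 0.1499) − 1 = -7.5572%
Error = -8.6900% − (-7.5572%) = -1.1328% → -1.13%.

-1.13%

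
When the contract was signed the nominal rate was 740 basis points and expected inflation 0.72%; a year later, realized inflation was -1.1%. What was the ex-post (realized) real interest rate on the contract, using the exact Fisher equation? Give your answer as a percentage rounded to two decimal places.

Ex-post: (1 + 0.0740)/(1 − 0.0110) − 1 = 8.5945%
So the realized real rate is 8.59%.

8.59%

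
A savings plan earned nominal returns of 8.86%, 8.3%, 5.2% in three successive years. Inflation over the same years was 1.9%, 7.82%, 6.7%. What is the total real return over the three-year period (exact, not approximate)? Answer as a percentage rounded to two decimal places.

Compound the nominal returns: 1.0886 × 1.0830 × 1.0520 = 1.240259.
Compound inflation: 1.0190 × 1.0782 × 1.0670 = 1.172298.
Deflate: 1.240259 / 1.172298 = 1.057973.
Total real return = 1.057973 − 1 → 5.80%.

5.80%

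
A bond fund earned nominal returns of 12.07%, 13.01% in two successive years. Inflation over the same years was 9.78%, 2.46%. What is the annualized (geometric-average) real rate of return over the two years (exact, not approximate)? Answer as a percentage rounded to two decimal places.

6.11%

Nominal growth factor = 1.1207 × 1.1301 = 1.26650307
Price-level growth factor = 1.0978 × 1.0246 = 1.12480588
Real growth factor = 1.26650307 / 1.12480588 = 1.12597479
Annualized real rate = 1.12597479^(1/2) − 1 = 6.1120% → 6.11%.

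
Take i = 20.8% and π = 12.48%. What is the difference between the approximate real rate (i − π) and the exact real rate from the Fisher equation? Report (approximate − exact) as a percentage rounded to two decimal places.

0.92%

Approximate: r ≈ 20.800% − 12.480% = 8.3200%
Exact: (1 + 0.2080)/(1 + 0.1248) − 1 = 7.3969%
Error = 8.3200% − 7.3969% = 0.9231% → 0.92%.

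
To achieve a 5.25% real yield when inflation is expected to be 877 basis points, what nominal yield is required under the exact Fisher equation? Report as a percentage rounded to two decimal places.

14.48%

(1 + i) = (1 + r)(1 + π) = 1.05250 × 1.08770 = 1.14480425
i = 1.14480425 − 1, so the required nominal rate is 14.48%.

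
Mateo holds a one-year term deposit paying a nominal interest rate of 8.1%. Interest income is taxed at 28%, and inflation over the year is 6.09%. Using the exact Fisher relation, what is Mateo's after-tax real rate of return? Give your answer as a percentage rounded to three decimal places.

After-tax nominal return = 8.1% × (1 − 0.28) = 5.8320%.
1 + r = 1.05832 / 1.06090 = 0.997568
After-tax real rate = 0.997568 − 1 → -0.243%.

-0.243%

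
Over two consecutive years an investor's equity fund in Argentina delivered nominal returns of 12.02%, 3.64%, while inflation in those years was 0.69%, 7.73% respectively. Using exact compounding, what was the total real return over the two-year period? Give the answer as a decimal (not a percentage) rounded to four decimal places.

Nominal growth factor = 1.1202 × 1.0364 = 1.160975
Price-level growth factor = 1.0069 × 1.0773 = 1.084733
Real growth factor = 1.160975 / 1.084733 = 1.070286
Total real return = 1.070286 − 1 → 0.0703.

0.0703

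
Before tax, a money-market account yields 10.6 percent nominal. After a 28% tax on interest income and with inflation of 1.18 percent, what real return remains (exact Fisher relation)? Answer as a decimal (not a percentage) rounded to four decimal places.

After-tax nominal return = 10.6% × (1 − 0.28) = 7.6320%.
1 + r = 1.07632 / 1.01180 = 1.063768
After-tax real rate = 1.063768 − 1 → 0.0638.

0.0638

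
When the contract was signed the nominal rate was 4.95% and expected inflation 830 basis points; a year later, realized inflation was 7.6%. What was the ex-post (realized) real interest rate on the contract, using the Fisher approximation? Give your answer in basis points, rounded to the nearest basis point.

-265 basis points

Ex-post: 4.95% − 7.6% = -2.650%
So the realized real rate is -265 basis points.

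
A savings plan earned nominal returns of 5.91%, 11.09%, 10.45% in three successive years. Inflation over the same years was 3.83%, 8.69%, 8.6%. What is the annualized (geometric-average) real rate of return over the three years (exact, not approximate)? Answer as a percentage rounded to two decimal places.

1.97%

Compound the nominal returns: 1.0591 × 1.1109 × 1.1045 = 1.29950410.
Compound inflation: 1.0383 × 1.0869 × 1.0860 = 1.22558170.
Deflate: 1.29950410 / 1.22558170 = 1.06031618.
Annualized real rate = 1.06031618^(1/3) − 1 = 1.9714% → 1.97%.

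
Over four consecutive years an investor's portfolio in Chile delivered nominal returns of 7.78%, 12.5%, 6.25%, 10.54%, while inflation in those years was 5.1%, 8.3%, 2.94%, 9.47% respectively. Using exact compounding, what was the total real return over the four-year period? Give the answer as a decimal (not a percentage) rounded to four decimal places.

Compound the nominal returns: 1.0778 × 1.1250 × 1.0625 × 1.1054 = 1.424095.
Compound inflation: 1.0510 × 1.0830 × 1.0294 × 1.0947 = 1.282657.
Deflate: 1.424095 / 1.282657 = 1.110270.
Total real return = 1.110270 − 1 → 0.1103.

0.1103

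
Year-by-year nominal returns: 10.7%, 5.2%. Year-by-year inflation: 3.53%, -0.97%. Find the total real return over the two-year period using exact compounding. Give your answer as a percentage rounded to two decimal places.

Nominal growth factor = 1.1070 × 1.0520 = 1.164564
Price-level growth factor = 1.0353 × 0.9903 = 1.025258
Real growth factor = 1.164564 / 1.025258 = 1.135875
Total real return = 1.135875 − 1 → 13.59%.

13.59%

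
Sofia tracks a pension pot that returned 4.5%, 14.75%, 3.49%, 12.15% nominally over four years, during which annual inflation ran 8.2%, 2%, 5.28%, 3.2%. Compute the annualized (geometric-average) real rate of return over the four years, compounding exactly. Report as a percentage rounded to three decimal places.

3.795%

Compound the nominal returns: 1.0450 × 1.1475 × 1.0349 × 1.1215 = 1.391767368.
Compound inflation: 1.0820 × 1.0200 × 1.0528 × 1.0320 = 1.199093382.
Deflate: 1.391767368 / 1.199093382 = 1.160683053.
Annualized real rate = 1.160683053^(1/4) − 1 = 3.79547% → 3.795%.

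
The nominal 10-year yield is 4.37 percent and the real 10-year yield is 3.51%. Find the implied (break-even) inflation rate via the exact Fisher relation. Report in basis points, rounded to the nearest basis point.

(1 + π) = (1 + i)/(1 + r) = 1.04370 / 1.03510 = 1.008308
Break-even inflation = 1.008308 − 1 → 83 basis points.

83 basis points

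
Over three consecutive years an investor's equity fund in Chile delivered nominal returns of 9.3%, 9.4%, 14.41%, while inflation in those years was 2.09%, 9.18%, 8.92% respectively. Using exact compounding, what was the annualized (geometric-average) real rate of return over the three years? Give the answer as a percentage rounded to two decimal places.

4.06%

Nominal growth factor = 1.0930 × 1.0940 × 1.1441 = 1.36804842
Price-level growth factor = 1.0209 × 1.0918 × 1.0892 = 1.21404260
Real growth factor = 1.36804842 / 1.21404260 = 1.12685372
Annualized real rate = 1.12685372^(1/3) − 1 = 4.0613% → 4.06%.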